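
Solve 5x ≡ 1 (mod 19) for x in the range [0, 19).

gcd(19, 5) = 1.
By Bézout, 5×(4) + 19×(-1) = 1.
So 5×4 ≡ 1 (mod 19), and 4 mod 19 = 4.

4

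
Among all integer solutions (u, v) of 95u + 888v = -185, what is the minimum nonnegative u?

185

gcd(888, 95) = 1.
1 divides -185, so solutions exist.
By Bézout, 95·(215) + 888·(-23) = 1.
Scale by -185/1 = -185: (u₀, v₀) = (-39775, 4255).
General solution: u = -39775 + 888t, v = 4255 - 95t for integer t.
u ≥ 0: smallest is -39775 mod 888 = 185 (at t = 45), with v = -20.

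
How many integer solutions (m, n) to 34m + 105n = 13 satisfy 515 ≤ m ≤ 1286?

gcd(105, 34):
  105 = 3×34 + 3
  34 = 11×3 + 1
  3 = 3×1
so gcd(105, 34) = 1.
Back-substitute for Bézout coefficients:
  1 = 34 - 11×3
  ... = 34×(34) + 105×(-11)
Scale by 13: particular solution (442, -143); reduce m mod 105: (22, -7).
General solution: m = 22 + 105t, n = -7 - 34t for integer t.
515 ≤ 22 + 105t ≤ 1286 gives t ∈ [5, 12], which is 8 values.

8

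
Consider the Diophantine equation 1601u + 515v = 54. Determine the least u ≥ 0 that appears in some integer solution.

gcd(1601, 515) = 1  (1601 = 3*515 + 56, 515 = 9*56 + 11, 56 = 5*11 + 1, 11 = 11*1).
1 divides 54, so solutions exist.
Back-substituting, 1601*(46) + 515*(-143) = 1.
Scale by 54/1 = 54: (u₀, v₀) = (2484, -7722).
General solution: u = 2484 + 515t, v = -7722 - 1601t for integer t.
u ≥ 0: smallest is 2484 mod 515 = 424 (at t = -4), with v = -1318.

424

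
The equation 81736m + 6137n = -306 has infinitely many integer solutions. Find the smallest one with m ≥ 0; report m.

gcd(81736, 6137):
  81736 = 13*6137 + 1955
  6137 = 3*1955 + 272
  1955 = 7*272 + 51
  272 = 5*51 + 17
  51 = 3*17
so gcd(81736, 6137) = 17.
17 divides -306, so solutions exist.
Back-substitute for Bézout coefficients:
  17 = 272 - 5*51
  ... = 81736*(-113) + 6137*(1505)
Scale by -306/17 = -18: (m₀, n₀) = (2034, -27090).
General solution: m = 2034 + 361t, n = -27090 - 4808t for integer t.
m ≥ 0: smallest is 2034 mod 361 = 229 (at t = -5), with n = -3050.

229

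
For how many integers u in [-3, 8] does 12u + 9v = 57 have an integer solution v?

4

gcd(12, 9):
  12 = 1·9 + 3
  9 = 3·3
so gcd(12, 9) = 3.
Back-substitute for Bézout coefficients:
  3 = 12 - 1·9
  ... = 12·(1) + 9·(-1)
Scale by 19: particular solution (19, -19); reduce u mod 3: (1, 5).
General solution: u = 1 + 3t, v = 5 - 4t for integer t.
-3 ≤ 1 + 3t ≤ 8 gives t ∈ [-1, 2], which is 4 values.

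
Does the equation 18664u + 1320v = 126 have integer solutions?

no

gcd(18664, 1320) = 8.
8 does not divide 126 (remainder 6), so no integer solutions.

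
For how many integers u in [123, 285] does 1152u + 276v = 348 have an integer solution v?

gcd(1152, 276):
  1152 = 4*276 + 48
  276 = 5*48 + 36
  48 = 1*36 + 12
  36 = 3*12
so gcd(1152, 276) = 12.
Back-substitute for Bézout coefficients:
  12 = 48 - 1*36
  ... = 1152*(6) + 276*(-25)
Scale by 29: particular solution (174, -725); reduce u mod 23: (13, -53).
General solution: u = 13 + 23t, v = -53 - 96t for integer t.
123 ≤ 13 + 23t ≤ 285 gives t ∈ [5, 11], which is 7 values.

7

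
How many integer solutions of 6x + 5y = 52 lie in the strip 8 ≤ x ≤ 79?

gcd(6, 5) = 1  (6 = 1*5 + 1, 5 = 5*1).
Back-substituting, 6*(1) + 5*(-1) = 1.
Scale by 52: particular solution (52, -52); reduce x mod 5: (2, 8).
General solution: x = 2 + 5t, y = 8 - 6t for integer t.
8 ≤ 2 + 5t ≤ 79 gives t ∈ [2, 15], which is 14 values.

14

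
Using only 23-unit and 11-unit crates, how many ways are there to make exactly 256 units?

1

Need nonnegative integers with 23j + 11k = 256.
gcd(23, 11) = 1, and 23·(1) + 11·(-2) = 1.
So (j₀, k₀) = (256, -512); general j = 256 + 11t, k = -512 - 23t.
j ≥ 0 ⇒ t ≥ -23; k ≥ 0 ⇒ t ≤ -23. That's 1 value of t.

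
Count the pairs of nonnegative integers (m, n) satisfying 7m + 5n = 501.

gcd(7, 5):
  7 = 1·5 + 2
  5 = 2·2 + 1
  2 = 2·1
so gcd(7, 5) = 1.
Back-substitute for Bézout coefficients:
  1 = 5 - 2·2
  ... = 7·(-2) + 5·(3)
Scale by 501: one solution is (-1002, 1503). Reduce m mod 5: (3, 96).
General: m = 3 + 5t, n = 96 - 7t.
m ≥ 0 ⇒ t ≥ 0; n ≥ 0 ⇒ t ≤ 13. So t ∈ [0, 13]: 14 solutions.

14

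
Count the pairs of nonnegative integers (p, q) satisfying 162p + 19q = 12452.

gcd(162, 19) = 1.
By Bézout, 162*(2) + 19*(-17) = 1.
One solution: (14, 536).
General: p = 14 + 19t, q = 536 - 162t.
p ≥ 0 ⇒ t ≥ 0; q ≥ 0 ⇒ t ≤ 3. So t ∈ [0, 3]: 4 solutions.

4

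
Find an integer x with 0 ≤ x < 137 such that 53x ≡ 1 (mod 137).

106

gcd(137, 53) = 1.
By Bézout, 53·(-31) + 137·(12) = 1.
So 53·-31 ≡ 1 (mod 137), and -31 mod 137 = 106.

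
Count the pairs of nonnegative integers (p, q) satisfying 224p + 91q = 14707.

gcd(224, 91) = 7  (224 = 2*91 + 42, 91 = 2*42 + 7, 42 = 6*7).
Back-substituting, 224*(-2) + 91*(5) = 7.
Scale by 2101: one solution is (-4202, 10505). Reduce p mod 13: (10, 137).
General: p = 10 + 13t, q = 137 - 32t.
p ≥ 0 ⇒ t ≥ 0; q ≥ 0 ⇒ t ≤ 4. So t ∈ [0, 4]: 5 solutions.

5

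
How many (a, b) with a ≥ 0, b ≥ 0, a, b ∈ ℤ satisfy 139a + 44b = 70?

0

gcd(139, 44):
  139 = 3·44 + 7
  44 = 6·7 + 2
  7 = 3·2 + 1
  2 = 2·1
so gcd(139, 44) = 1.
Back-substitute for Bézout coefficients:
  1 = 7 - 3·2
  ... = 139·(19) + 44·(-60)
Scale by 70: one solution is (1330, -4200). Reduce a mod 44: (10, -30).
General: a = 10 + 44t, b = -30 - 139t.
a ≥ 0 ⇒ t ≥ 0; b ≥ 0 ⇒ t ≤ -1. So t ∈ [0, -1]: 0 solutions.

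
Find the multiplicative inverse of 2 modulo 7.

4

gcd(7, 2) = 1  (7 = 3×2 + 1, 2 = 2×1).
Back-substituting, 2×(-3) + 7×(1) = 1.
So 2×-3 ≡ 1 (mod 7), and -3 mod 7 = 4.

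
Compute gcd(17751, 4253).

1

gcd(17751, 4253) = 1  (17751 = 4·4253 + 739, 4253 = 5·739 + 558, 739 = 1·558 + 181, 558 = 3·181 + 15, 181 = 12·15 + 1, 15 = 15·1).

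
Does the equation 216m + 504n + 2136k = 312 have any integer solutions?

yes

gcd(504, 216):
  504 = 2×216 + 72
  216 = 3×72
so gcd(504, 216) = 72.
gcd(72, 2136) = 24.
24 divides 312, so integer solutions exist.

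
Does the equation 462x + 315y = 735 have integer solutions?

yes

gcd(462, 315) = 21.
21 divides 735, so integer solutions exist.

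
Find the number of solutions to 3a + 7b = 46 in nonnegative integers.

2

gcd(7, 3) = 1  (7 = 2·3 + 1, 3 = 3·1).
Back-substituting, 3·(-2) + 7·(1) = 1.
Scale by 46: one solution is (-92, 46). Reduce a mod 7: (6, 4).
General: a = 6 + 7t, b = 4 - 3t.
a ≥ 0 ⇒ t ≥ 0; b ≥ 0 ⇒ t ≤ 1. So t ∈ [0, 1]: 2 solutions.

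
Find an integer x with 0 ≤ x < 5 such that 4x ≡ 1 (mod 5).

4

gcd(5, 4) = 1.
By Bézout, 4·(-1) + 5·(1) = 1.
So 4·-1 ≡ 1 (mod 5), and -1 mod 5 = 4.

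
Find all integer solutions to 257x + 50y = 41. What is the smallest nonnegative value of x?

13

gcd(257, 50) = 1.
1 divides 41, so solutions exist.
By Bézout, 257×(-7) + 50×(36) = 1.
Scale by 41/1 = 41: (x₀, y₀) = (-287, 1476).
General solution: x = -287 + 50t, y = 1476 - 257t for integer t.
x ≥ 0: smallest is -287 mod 50 = 13 (at t = 6), with y = -66.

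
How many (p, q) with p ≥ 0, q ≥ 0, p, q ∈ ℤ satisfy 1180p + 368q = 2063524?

gcd(1180, 368) = 4  (1180 = 3*368 + 76, 368 = 4*76 + 64, 76 = 1*64 + 12, 64 = 5*12 + 4, 12 = 3*4).
Back-substituting, 1180*(-29) + 368*(93) = 4.
Scale by 515881: one solution is (-14960549, 47976933). Reduce p mod 92: (31, 5508).
General: p = 31 + 92t, q = 5508 - 295t.
p ≥ 0 ⇒ t ≥ 0; q ≥ 0 ⇒ t ≤ 18. So t ∈ [0, 18]: 19 solutions.

19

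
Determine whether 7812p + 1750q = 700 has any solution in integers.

yes

gcd(7812, 1750) = 14.
14 divides 700, so integer solutions exist.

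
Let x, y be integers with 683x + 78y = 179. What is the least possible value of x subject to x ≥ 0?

gcd(683, 78) = 1  (683 = 8*78 + 59, 78 = 1*59 + 19, 59 = 3*19 + 2, 19 = 9*2 + 1, 2 = 2*1).
1 divides 179, so solutions exist.
Back-substituting, 683*(-37) + 78*(324) = 1.
Scale by 179/1 = 179: (x₀, y₀) = (-6623, 57996).
General solution: x = -6623 + 78t, y = 57996 - 683t for integer t.
x ≥ 0: smallest is -6623 mod 78 = 7 (at t = 85), with y = -59.

7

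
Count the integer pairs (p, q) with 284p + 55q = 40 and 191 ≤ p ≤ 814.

gcd(284, 55) = 1  (284 = 5·55 + 9, 55 = 6·9 + 1, 9 = 9·1).
Back-substituting, 284·(-6) + 55·(31) = 1.
Scale by 40: particular solution (-240, 1240); reduce p mod 55: (35, -180).
General solution: p = 35 + 55t, q = -180 - 284t for integer t.
191 ≤ 35 + 55t ≤ 814 gives t ∈ [3, 14], which is 12 values.

12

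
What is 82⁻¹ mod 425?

368

gcd(425, 82) = 1  (425 = 5×82 + 15, 82 = 5×15 + 7, 15 = 2×7 + 1, 7 = 7×1).
Back-substituting, 82×(-57) + 425×(11) = 1.
So 82×-57 ≡ 1 (mod 425), and -57 mod 425 = 368.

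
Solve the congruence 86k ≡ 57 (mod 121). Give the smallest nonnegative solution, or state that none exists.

109

gcd(121, 86) = 1  (121 = 1×86 + 35, 86 = 2×35 + 16, 35 = 2×16 + 3, 16 = 5×3 + 1, 3 = 3×1).
1 divides 57, so solutions exist.
Back-substituting, 86×(38) + 121×(-27) = 1.
So 86×(38) ≡ 1 (mod 121); multiply by 57: k ≡ 2166 (mod 121).
Smallest nonnegative: k = 2166 mod 121 = 109.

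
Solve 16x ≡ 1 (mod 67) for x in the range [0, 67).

gcd(67, 16) = 1.
By Bézout, 16*(21) + 67*(-5) = 1.
So 16*21 ≡ 1 (mod 67), and 21 mod 67 = 21.

21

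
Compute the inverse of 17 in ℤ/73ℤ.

43

gcd(73, 17) = 1  (73 = 4×17 + 5, 17 = 3×5 + 2, 5 = 2×2 + 1, 2 = 2×1).
Back-substituting, 17×(-30) + 73×(7) = 1.
So 17×-30 ≡ 1 (mod 73), and -30 mod 73 = 43.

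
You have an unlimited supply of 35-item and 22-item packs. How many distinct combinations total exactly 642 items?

1

Need nonnegative integers with 35j + 22k = 642.
gcd(35, 22) = 1, and 35·(-5) + 22·(8) = 1.
So (j₀, k₀) = (-3210, 5136); general j = -3210 + 22t, k = 5136 - 35t.
j ≥ 0 ⇒ t ≥ 146; k ≥ 0 ⇒ t ≤ 146. That's 1 value of t.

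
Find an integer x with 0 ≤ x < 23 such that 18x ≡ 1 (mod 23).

9

gcd(23, 18) = 1  (23 = 1·18 + 5, 18 = 3·5 + 3, 5 = 1·3 + 2, 3 = 1·2 + 1, 2 = 2·1).
Back-substituting, 18·(9) + 23·(-7) = 1.
So 18·9 ≡ 1 (mod 23), and 9 mod 23 = 9.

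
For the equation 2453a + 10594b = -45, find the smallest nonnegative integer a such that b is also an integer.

4945

gcd(10594, 2453):
  10594 = 4*2453 + 782
  2453 = 3*782 + 107
  782 = 7*107 + 33
  107 = 3*33 + 8
  33 = 4*8 + 1
  8 = 8*1
so gcd(10594, 2453) = 1.
1 divides -45, so solutions exist.
Back-substitute for Bézout coefficients:
  1 = 33 - 4*8
  ... = 2453*(-1287) + 10594*(298)
Scale by -45/1 = -45: (a₀, b₀) = (57915, -13410).
General solution: a = 57915 + 10594t, b = -13410 - 2453t for integer t.
a ≥ 0: smallest is 57915 mod 10594 = 4945 (at t = -5), with b = -1145.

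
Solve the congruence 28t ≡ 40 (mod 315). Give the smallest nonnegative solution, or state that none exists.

gcd(315, 28) = 7  (315 = 11·28 + 7, 28 = 4·7).
7 does not divide 40, so the congruence has no solution.

no solution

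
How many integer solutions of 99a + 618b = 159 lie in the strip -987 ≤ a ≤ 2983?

gcd(618, 99) = 3  (618 = 6×99 + 24, 99 = 4×24 + 3, 24 = 8×3).
Back-substituting, 99×(25) + 618×(-4) = 3.
Scale by 53: particular solution (1325, -212); reduce a mod 206: (89, -14).
General solution: a = 89 + 206t, b = -14 - 33t for integer t.
-987 ≤ 89 + 206t ≤ 2983 gives t ∈ [-5, 14], which is 20 values.

20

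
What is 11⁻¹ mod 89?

81

gcd(89, 11) = 1  (89 = 8*11 + 1, 11 = 11*1).
Back-substituting, 11*(-8) + 89*(1) = 1.
So 11*-8 ≡ 1 (mod 89), and -8 mod 89 = 81.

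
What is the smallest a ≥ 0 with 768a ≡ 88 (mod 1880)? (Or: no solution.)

76

gcd(1880, 768):
  1880 = 2·768 + 344
  768 = 2·344 + 80
  344 = 4·80 + 24
  80 = 3·24 + 8
  24 = 3·8
so gcd(1880, 768) = 8.
8 divides 88, so solutions exist.
Back-substitute for Bézout coefficients:
  8 = 80 - 3·24
  ... = 768·(71) + 1880·(-29)
So 768·(71) ≡ 8 (mod 1880); multiply by 11: a ≡ 781 (mod 235).
Smallest nonnegative: a = 781 mod 235 = 76.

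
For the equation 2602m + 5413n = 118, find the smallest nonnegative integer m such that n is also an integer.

3832

gcd(5413, 2602) = 1.
1 divides 118, so solutions exist.
By Bézout, 2602×(-518) + 5413×(249) = 1.
Scale by 118/1 = 118: (m₀, n₀) = (-61124, 29382).
General solution: m = -61124 + 5413t, n = 29382 - 2602t for integer t.
m ≥ 0: smallest is -61124 mod 5413 = 3832 (at t = 12), with n = -1842.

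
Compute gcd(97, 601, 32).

gcd(601, 97):
  601 = 6·97 + 19
  97 = 5·19 + 2
  19 = 9·2 + 1
  2 = 2·1
so gcd(601, 97) = 1.
gcd(1, 32) = 1.

1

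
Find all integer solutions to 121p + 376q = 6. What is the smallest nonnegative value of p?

230

gcd(376, 121):
  376 = 3*121 + 13
  121 = 9*13 + 4
  13 = 3*4 + 1
  4 = 4*1
so gcd(376, 121) = 1.
1 divides 6, so solutions exist.
Back-substitute for Bézout coefficients:
  1 = 13 - 3*4
  ... = 121*(-87) + 376*(28)
Scale by 6/1 = 6: (p₀, q₀) = (-522, 168).
General solution: p = -522 + 376t, q = 168 - 121t for integer t.
p ≥ 0: smallest is -522 mod 376 = 230 (at t = 2), with q = -74.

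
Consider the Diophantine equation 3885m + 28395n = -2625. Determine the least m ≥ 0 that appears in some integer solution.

1790

gcd(28395, 3885) = 15  (28395 = 7*3885 + 1200, 3885 = 3*1200 + 285, 1200 = 4*285 + 60, 285 = 4*60 + 45, 60 = 1*45 + 15, 45 = 3*15).
15 divides -2625, so solutions exist.
Back-substituting, 3885*(-497) + 28395*(68) = 15.
Scale by -2625/15 = -175: (m₀, n₀) = (86975, -11900).
General solution: m = 86975 + 1893t, n = -11900 - 259t for integer t.
m ≥ 0: smallest is 86975 mod 1893 = 1790 (at t = -45), with n = -245.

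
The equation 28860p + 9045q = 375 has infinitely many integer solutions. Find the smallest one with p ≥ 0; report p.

577

gcd(28860, 9045) = 15  (28860 = 3×9045 + 1725, 9045 = 5×1725 + 420, 1725 = 4×420 + 45, 420 = 9×45 + 15, 45 = 3×15).
15 divides 375, so solutions exist.
Back-substituting, 28860×(-194) + 9045×(619) = 15.
Scale by 375/15 = 25: (p₀, q₀) = (-4850, 15475).
General solution: p = -4850 + 603t, q = 15475 - 1924t for integer t.
p ≥ 0: smallest is -4850 mod 603 = 577 (at t = 9), with q = -1841.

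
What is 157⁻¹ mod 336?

gcd(336, 157):
  336 = 2×157 + 22
  157 = 7×22 + 3
  22 = 7×3 + 1
  3 = 3×1
so gcd(336, 157) = 1.
Back-substitute for Bézout coefficients:
  1 = 22 - 7×3
  ... = 157×(-107) + 336×(50)
So 157×-107 ≡ 1 (mod 336), and -107 mod 336 = 229.

229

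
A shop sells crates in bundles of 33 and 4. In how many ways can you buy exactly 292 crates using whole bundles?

Need nonnegative integers with 33j + 4k = 292.
gcd(33, 4) = 1, and 33·(1) + 4·(-8) = 1.
So (j₀, k₀) = (292, -2336); general j = 292 + 4t, k = -2336 - 33t.
j ≥ 0 ⇒ t ≥ -73; k ≥ 0 ⇒ t ≤ -71. That's 3 values of t.

3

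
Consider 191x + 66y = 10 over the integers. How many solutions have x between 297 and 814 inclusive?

gcd(191, 66) = 1.
By Bézout, 191*(-19) + 66*(55) = 1.
Particular solution: (8, -23).
General solution: x = 8 + 66t, y = -23 - 191t for integer t.
297 ≤ 8 + 66t ≤ 814 gives t ∈ [5, 12], which is 8 values.

8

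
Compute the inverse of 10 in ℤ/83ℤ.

25

gcd(83, 10) = 1.
By Bézout, 10·(25) + 83·(-3) = 1.
So 10·25 ≡ 1 (mod 83), and 25 mod 83 = 25.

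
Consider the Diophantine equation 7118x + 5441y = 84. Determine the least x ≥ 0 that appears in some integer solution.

gcd(7118, 5441) = 1.
1 divides 84, so solutions exist.
By Bézout, 7118·(1765) + 5441·(-2309) = 1.
Scale by 84/1 = 84: (x₀, y₀) = (148260, -193956).
General solution: x = 148260 + 5441t, y = -193956 - 7118t for integer t.
x ≥ 0: smallest is 148260 mod 5441 = 1353 (at t = -27), with y = -1770.

1353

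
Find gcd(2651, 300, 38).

1

gcd(2651, 300) = 1  (2651 = 8·300 + 251, 300 = 1·251 + 49, 251 = 5·49 + 6, 49 = 8·6 + 1, 6 = 6·1).
gcd(1, 38) = 1.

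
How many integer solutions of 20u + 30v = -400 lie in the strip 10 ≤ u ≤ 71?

21

gcd(30, 20):
  30 = 1×20 + 10
  20 = 2×10
so gcd(30, 20) = 10.
Back-substitute for Bézout coefficients:
  10 = 30 - 1×20
  ... = 20×(-1) + 30×(1)
Scale by -40: particular solution (40, -40); reduce u mod 3: (1, -14).
General solution: u = 1 + 3t, v = -14 - 2t for integer t.
10 ≤ 1 + 3t ≤ 71 gives t ∈ [3, 23], which is 21 values.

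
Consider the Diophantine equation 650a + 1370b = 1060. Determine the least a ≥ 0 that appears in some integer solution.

gcd(1370, 650):
  1370 = 2×650 + 70
  650 = 9×70 + 20
  70 = 3×20 + 10
  20 = 2×10
so gcd(1370, 650) = 10.
10 divides 1060, so solutions exist.
Back-substitute for Bézout coefficients:
  10 = 70 - 3×20
  ... = 650×(-59) + 1370×(28)
Scale by 1060/10 = 106: (a₀, b₀) = (-6254, 2968).
General solution: a = -6254 + 137t, b = 2968 - 65t for integer t.
a ≥ 0: smallest is -6254 mod 137 = 48 (at t = 46), with b = -22.

48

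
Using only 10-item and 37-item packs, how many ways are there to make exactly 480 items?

2

Need nonnegative integers with 10j + 37k = 480.
gcd(10, 37) = 1, and 10·(-11) + 37·(3) = 1.
So (j₀, k₀) = (-5280, 1440); general j = -5280 + 37t, k = 1440 - 10t.
j ≥ 0 ⇒ t ≥ 143; k ≥ 0 ⇒ t ≤ 144. That's 2 values of t.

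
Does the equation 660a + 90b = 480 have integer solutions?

yes

gcd(660, 90) = 30.
30 divides 480, so integer solutions exist.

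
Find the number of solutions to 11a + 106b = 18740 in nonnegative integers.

gcd(106, 11):
  106 = 9*11 + 7
  11 = 1*7 + 4
  7 = 1*4 + 3
  4 = 1*3 + 1
  3 = 3*1
so gcd(106, 11) = 1.
Back-substitute for Bézout coefficients:
  1 = 4 - 1*3
  ... = 11*(29) + 106*(-3)
Scale by 18740: one solution is (543460, -56220). Reduce a mod 106: (104, 166).
General: a = 104 + 106t, b = 166 - 11t.
a ≥ 0 ⇒ t ≥ 0; b ≥ 0 ⇒ t ≤ 15. So t ∈ [0, 15]: 16 solutions.

16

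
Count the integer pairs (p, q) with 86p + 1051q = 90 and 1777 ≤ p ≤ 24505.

21

gcd(1051, 86) = 1.
By Bézout, 86*(110) + 1051*(-9) = 1.
Particular solution: (441, -36).
General solution: p = 441 + 1051t, q = -36 - 86t for integer t.
1777 ≤ 441 + 1051t ≤ 24505 gives t ∈ [2, 22], which is 21 values.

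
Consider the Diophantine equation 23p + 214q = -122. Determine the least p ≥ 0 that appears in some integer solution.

gcd(214, 23):
  214 = 9*23 + 7
  23 = 3*7 + 2
  7 = 3*2 + 1
  2 = 2*1
so gcd(214, 23) = 1.
1 divides -122, so solutions exist.
Back-substitute for Bézout coefficients:
  1 = 7 - 3*2
  ... = 23*(-93) + 214*(10)
Scale by -122/1 = -122: (p₀, q₀) = (11346, -1220).
General solution: p = 11346 + 214t, q = -1220 - 23t for integer t.
p ≥ 0: smallest is 11346 mod 214 = 4 (at t = -53), with q = -1.

4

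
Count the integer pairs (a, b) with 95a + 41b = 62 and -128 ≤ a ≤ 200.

gcd(95, 41) = 1  (95 = 2·41 + 13, 41 = 3·13 + 2, 13 = 6·2 + 1, 2 = 2·1).
Back-substituting, 95·(19) + 41·(-44) = 1.
Scale by 62: particular solution (1178, -2728); reduce a mod 41: (30, -68).
General solution: a = 30 + 41t, b = -68 - 95t for integer t.
-128 ≤ 30 + 41t ≤ 200 gives t ∈ [-3, 4], which is 8 values.

8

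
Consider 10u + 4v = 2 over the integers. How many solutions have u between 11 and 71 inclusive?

31

gcd(10, 4) = 2.
By Bézout, 10×(1) + 4×(-2) = 2.
Particular solution: (1, -2).
General solution: u = 1 + 2t, v = -2 - 5t for integer t.
11 ≤ 1 + 2t ≤ 71 gives t ∈ [5, 35], which is 31 values.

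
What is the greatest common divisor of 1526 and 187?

gcd(1526, 187):
  1526 = 8*187 + 30
  187 = 6*30 + 7
  30 = 4*7 + 2
  7 = 3*2 + 1
  2 = 2*1
so gcd(1526, 187) = 1.

1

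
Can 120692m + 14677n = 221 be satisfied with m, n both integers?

gcd(120692, 14677) = 13  (120692 = 8·14677 + 3276, 14677 = 4·3276 + 1573, 3276 = 2·1573 + 130, 1573 = 12·130 + 13, 130 = 10·13).
13 divides 221, so integer solutions exist.

yes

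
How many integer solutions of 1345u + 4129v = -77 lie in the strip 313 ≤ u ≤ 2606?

gcd(4129, 1345) = 1.
By Bézout, 1345·(571) + 4129·(-186) = 1.
Particular solution: (1452, -473).
General solution: u = 1452 + 4129t, v = -473 - 1345t for integer t.
313 ≤ 1452 + 4129t ≤ 2606 gives t ∈ [0, 0], which is 1 value.

1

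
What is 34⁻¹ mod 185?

gcd(185, 34) = 1.
By Bézout, 34*(49) + 185*(-9) = 1.
So 34*49 ≡ 1 (mod 185), and 49 mod 185 = 49.

49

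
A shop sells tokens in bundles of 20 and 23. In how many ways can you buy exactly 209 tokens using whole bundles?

1

Need nonnegative integers with 20j + 23k = 209.
gcd(20, 23) = 1, and 20·(-8) + 23·(7) = 1.
So (j₀, k₀) = (-1672, 1463); general j = -1672 + 23t, k = 1463 - 20t.
j ≥ 0 ⇒ t ≥ 73; k ≥ 0 ⇒ t ≤ 73. That's 1 value of t.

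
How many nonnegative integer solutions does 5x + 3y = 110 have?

gcd(5, 3) = 1  (5 = 1·3 + 2, 3 = 1·2 + 1, 2 = 2·1).
Back-substituting, 5·(-1) + 3·(2) = 1.
Scale by 110: one solution is (-110, 220). Reduce x mod 3: (1, 35).
General: x = 1 + 3t, y = 35 - 5t.
x ≥ 0 ⇒ t ≥ 0; y ≥ 0 ⇒ t ≤ 7. So t ∈ [0, 7]: 8 solutions.

8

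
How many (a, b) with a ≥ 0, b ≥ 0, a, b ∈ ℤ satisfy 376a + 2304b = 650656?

gcd(2304, 376) = 8  (2304 = 6×376 + 48, 376 = 7×48 + 40, 48 = 1×40 + 8, 40 = 5×8).
Back-substituting, 376×(-49) + 2304×(8) = 8.
Scale by 81332: one solution is (-3985268, 650656). Reduce a mod 288: (76, 270).
General: a = 76 + 288t, b = 270 - 47t.
a ≥ 0 ⇒ t ≥ 0; b ≥ 0 ⇒ t ≤ 5. So t ∈ [0, 5]: 6 solutions.

6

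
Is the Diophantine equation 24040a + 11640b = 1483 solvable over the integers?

gcd(24040, 11640) = 40  (24040 = 2×11640 + 760, 11640 = 15×760 + 240, 760 = 3×240 + 40, 240 = 6×40).
40 does not divide 1483 (remainder 3), so no integer solutions.

no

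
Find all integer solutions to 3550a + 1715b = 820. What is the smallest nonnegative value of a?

gcd(3550, 1715) = 5  (3550 = 2×1715 + 120, 1715 = 14×120 + 35, 120 = 3×35 + 15, 35 = 2×15 + 5, 15 = 3×5).
5 divides 820, so solutions exist.
Back-substituting, 3550×(-100) + 1715×(207) = 5.
Scale by 820/5 = 164: (a₀, b₀) = (-16400, 33948).
General solution: a = -16400 + 343t, b = 33948 - 710t for integer t.
a ≥ 0: smallest is -16400 mod 343 = 64 (at t = 48), with b = -132.

64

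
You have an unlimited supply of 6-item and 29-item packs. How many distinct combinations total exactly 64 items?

1

Need nonnegative integers with 6j + 29k = 64.
gcd(6, 29) = 1, and 6·(5) + 29·(-1) = 1.
So (j₀, k₀) = (320, -64); general j = 320 + 29t, k = -64 - 6t.
j ≥ 0 ⇒ t ≥ -11; k ≥ 0 ⇒ t ≤ -11. That's 1 value of t.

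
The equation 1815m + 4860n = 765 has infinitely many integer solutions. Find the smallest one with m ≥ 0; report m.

303

gcd(4860, 1815):
  4860 = 2×1815 + 1230
  1815 = 1×1230 + 585
  1230 = 2×585 + 60
  585 = 9×60 + 45
  60 = 1×45 + 15
  45 = 3×15
so gcd(4860, 1815) = 15.
15 divides 765, so solutions exist.
Back-substitute for Bézout coefficients:
  15 = 60 - 1×45
  ... = 1815×(-83) + 4860×(31)
Scale by 765/15 = 51: (m₀, n₀) = (-4233, 1581).
General solution: m = -4233 + 324t, n = 1581 - 121t for integer t.
m ≥ 0: smallest is -4233 mod 324 = 303 (at t = 14), with n = -113.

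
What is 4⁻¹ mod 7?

2

gcd(7, 4) = 1.
By Bézout, 4*(2) + 7*(-1) = 1.
So 4*2 ≡ 1 (mod 7), and 2 mod 7 = 2.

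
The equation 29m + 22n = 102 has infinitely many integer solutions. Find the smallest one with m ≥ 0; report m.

2

gcd(29, 22):
  29 = 1×22 + 7
  22 = 3×7 + 1
  7 = 7×1
so gcd(29, 22) = 1.
1 divides 102, so solutions exist.
Back-substitute for Bézout coefficients:
  1 = 22 - 3×7
  ... = 29×(-3) + 22×(4)
Scale by 102/1 = 102: (m₀, n₀) = (-306, 408).
General solution: m = -306 + 22t, n = 408 - 29t for integer t.
m ≥ 0: smallest is -306 mod 22 = 2 (at t = 14), with n = 2.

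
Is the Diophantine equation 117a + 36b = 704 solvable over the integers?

gcd(117, 36):
  117 = 3×36 + 9
  36 = 4×9
so gcd(117, 36) = 9.
9 does not divide 704 (remainder 2), so no integer solutions.

no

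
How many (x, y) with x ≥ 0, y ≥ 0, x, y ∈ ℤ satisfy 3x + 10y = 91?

3

gcd(10, 3) = 1.
By Bézout, 3*(-3) + 10*(1) = 1.
One solution: (7, 7).
General: x = 7 + 10t, y = 7 - 3t.
x ≥ 0 ⇒ t ≥ 0; y ≥ 0 ⇒ t ≤ 2. So t ∈ [0, 2]: 3 solutions.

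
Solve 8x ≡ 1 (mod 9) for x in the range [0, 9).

8

gcd(9, 8) = 1  (9 = 1·8 + 1, 8 = 8·1).
Back-substituting, 8·(-1) + 9·(1) = 1.
So 8·-1 ≡ 1 (mod 9), and -1 mod 9 = 8.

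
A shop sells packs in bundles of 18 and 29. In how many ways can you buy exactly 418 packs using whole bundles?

Need nonnegative integers with 18j + 29k = 418.
gcd(18, 29) = 1, and 18·(-8) + 29·(5) = 1.
So (j₀, k₀) = (-3344, 2090); general j = -3344 + 29t, k = 2090 - 18t.
j ≥ 0 ⇒ t ≥ 116; k ≥ 0 ⇒ t ≤ 116. That's 1 value of t.

1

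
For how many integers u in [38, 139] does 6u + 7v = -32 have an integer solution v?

gcd(7, 6) = 1.
By Bézout, 6·(-1) + 7·(1) = 1.
Particular solution: (4, -8).
General solution: u = 4 + 7t, v = -8 - 6t for integer t.
38 ≤ 4 + 7t ≤ 139 gives t ∈ [5, 19], which is 15 values.

15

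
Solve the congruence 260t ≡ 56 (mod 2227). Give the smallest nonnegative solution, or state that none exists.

103

gcd(2227, 260):
  2227 = 8*260 + 147
  260 = 1*147 + 113
  147 = 1*113 + 34
  113 = 3*34 + 11
  34 = 3*11 + 1
  11 = 11*1
so gcd(2227, 260) = 1.
1 divides 56, so solutions exist.
Back-substitute for Bézout coefficients:
  1 = 34 - 3*11
  ... = 260*(-197) + 2227*(23)
So 260*(-197) ≡ 1 (mod 2227); multiply by 56: t ≡ -11032 (mod 2227).
Smallest nonnegative: t = -11032 mod 2227 = 103.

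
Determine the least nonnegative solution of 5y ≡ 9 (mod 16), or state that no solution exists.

5

gcd(16, 5) = 1.
1 divides 9, so solutions exist.
By Bézout, 5·(-3) + 16·(1) = 1.
So 5·(-3) ≡ 1 (mod 16); multiply by 9: y ≡ -27 (mod 16).
Smallest nonnegative: y = -27 mod 16 = 5.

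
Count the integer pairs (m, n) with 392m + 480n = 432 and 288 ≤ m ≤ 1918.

gcd(480, 392):
  480 = 1·392 + 88
  392 = 4·88 + 40
  88 = 2·40 + 8
  40 = 5·8
so gcd(480, 392) = 8.
Back-substitute for Bézout coefficients:
  8 = 88 - 2·40
  ... = 392·(-11) + 480·(9)
Scale by 54: particular solution (-594, 486); reduce m mod 60: (6, -4).
General solution: m = 6 + 60t, n = -4 - 49t for integer t.
288 ≤ 6 + 60t ≤ 1918 gives t ∈ [5, 31], which is 27 values.

27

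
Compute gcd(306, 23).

1

gcd(306, 23):
  306 = 13·23 + 7
  23 = 3·7 + 2
  7 = 3·2 + 1
  2 = 2·1
so gcd(306, 23) = 1.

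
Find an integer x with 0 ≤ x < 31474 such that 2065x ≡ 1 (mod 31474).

25545

gcd(31474, 2065) = 1  (31474 = 15*2065 + 499, 2065 = 4*499 + 69, 499 = 7*69 + 16, 69 = 4*16 + 5, 16 = 3*5 + 1, 5 = 5*1).
Back-substituting, 2065*(-5929) + 31474*(389) = 1.
So 2065*-5929 ≡ 1 (mod 31474), and -5929 mod 31474 = 25545.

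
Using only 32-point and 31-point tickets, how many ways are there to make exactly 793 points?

Need nonnegative integers with 32j + 31k = 793.
gcd(32, 31) = 1, and 32·(1) + 31·(-1) = 1.
So (j₀, k₀) = (793, -793); general j = 793 + 31t, k = -793 - 32t.
j ≥ 0 ⇒ t ≥ -25; k ≥ 0 ⇒ t ≤ -25. That's 1 value of t.

1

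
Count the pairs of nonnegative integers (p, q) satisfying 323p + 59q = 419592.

22

gcd(323, 59) = 1.
By Bézout, 323*(19) + 59*(-104) = 1.
One solution: (50, 6838).
General: p = 50 + 59t, q = 6838 - 323t.
p ≥ 0 ⇒ t ≥ 0; q ≥ 0 ⇒ t ≤ 21. So t ∈ [0, 21]: 22 solutions.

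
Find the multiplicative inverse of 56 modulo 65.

gcd(65, 56):
  65 = 1×56 + 9
  56 = 6×9 + 2
  9 = 4×2 + 1
  2 = 2×1
so gcd(65, 56) = 1.
Back-substitute for Bézout coefficients:
  1 = 9 - 4×2
  ... = 56×(-29) + 65×(25)
So 56×-29 ≡ 1 (mod 65), and -29 mod 65 = 36.

36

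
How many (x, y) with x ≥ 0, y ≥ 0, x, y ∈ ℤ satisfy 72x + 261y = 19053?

10

gcd(261, 72) = 9.
By Bézout, 72×(11) + 261×(-3) = 9.
One solution: (0, 73).
General: x = 0 + 29t, y = 73 - 8t.
x ≥ 0 ⇒ t ≥ 0; y ≥ 0 ⇒ t ≤ 9. So t ∈ [0, 9]: 10 solutions.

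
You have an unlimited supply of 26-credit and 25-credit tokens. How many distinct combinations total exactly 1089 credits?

2

Need nonnegative integers with 26j + 25k = 1089.
gcd(26, 25) = 1, and 26·(1) + 25·(-1) = 1.
So (j₀, k₀) = (1089, -1089); general j = 1089 + 25t, k = -1089 - 26t.
j ≥ 0 ⇒ t ≥ -43; k ≥ 0 ⇒ t ≤ -42. That's 2 values of t.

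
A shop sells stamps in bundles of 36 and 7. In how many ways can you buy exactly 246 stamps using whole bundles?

Need nonnegative integers with 36j + 7k = 246.
gcd(36, 7) = 1, and 36·(1) + 7·(-5) = 1.
So (j₀, k₀) = (246, -1230); general j = 246 + 7t, k = -1230 - 36t.
j ≥ 0 ⇒ t ≥ -35; k ≥ 0 ⇒ t ≤ -35. That's 1 value of t.

1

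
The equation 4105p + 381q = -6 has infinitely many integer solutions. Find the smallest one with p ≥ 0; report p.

gcd(4105, 381) = 1.
1 divides -6, so solutions exist.
By Bézout, 4105·(31) + 381·(-334) = 1.
Scale by -6/1 = -6: (p₀, q₀) = (-186, 2004).
General solution: p = -186 + 381t, q = 2004 - 4105t for integer t.
p ≥ 0: smallest is -186 mod 381 = 195 (at t = 1), with q = -2101.

195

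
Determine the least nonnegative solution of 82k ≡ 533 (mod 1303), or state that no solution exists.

gcd(1303, 82):
  1303 = 15×82 + 73
  82 = 1×73 + 9
  73 = 8×9 + 1
  9 = 9×1
so gcd(1303, 82) = 1.
1 divides 533, so solutions exist.
Back-substitute for Bézout coefficients:
  1 = 73 - 8×9
  ... = 82×(-143) + 1303×(9)
So 82×(-143) ≡ 1 (mod 1303); multiply by 533: k ≡ -76219 (mod 1303).
Smallest nonnegative: k = -76219 mod 1303 = 658.

658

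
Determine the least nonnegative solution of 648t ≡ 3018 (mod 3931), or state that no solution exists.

gcd(3931, 648):
  3931 = 6·648 + 43
  648 = 15·43 + 3
  43 = 14·3 + 1
  3 = 3·1
so gcd(3931, 648) = 1.
1 divides 3018, so solutions exist.
Back-substitute for Bézout coefficients:
  1 = 43 - 14·3
  ... = 648·(-1280) + 3931·(211)
So 648·(-1280) ≡ 1 (mod 3931); multiply by 3018: t ≡ -3863040 (mod 3931).
Smallest nonnegative: t = -3863040 mod 3931 = 1133.

1133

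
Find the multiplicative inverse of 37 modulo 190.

gcd(190, 37) = 1  (190 = 5·37 + 5, 37 = 7·5 + 2, 5 = 2·2 + 1, 2 = 2·1).
Back-substituting, 37·(-77) + 190·(15) = 1.
So 37·-77 ≡ 1 (mod 190), and -77 mod 190 = 113.

113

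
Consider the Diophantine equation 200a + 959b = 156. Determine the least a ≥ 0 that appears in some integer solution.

557

gcd(959, 200) = 1.
1 divides 156, so solutions exist.
By Bézout, 200×(-187) + 959×(39) = 1.
Scale by 156/1 = 156: (a₀, b₀) = (-29172, 6084).
General solution: a = -29172 + 959t, b = 6084 - 200t for integer t.
a ≥ 0: smallest is -29172 mod 959 = 557 (at t = 31), with b = -116.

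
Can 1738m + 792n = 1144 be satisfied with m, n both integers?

yes

gcd(1738, 792) = 22  (1738 = 2×792 + 154, 792 = 5×154 + 22, 154 = 7×22).
22 divides 1144, so integer solutions exist.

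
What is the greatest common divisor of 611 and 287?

1

gcd(611, 287) = 1  (611 = 2*287 + 37, 287 = 7*37 + 28, 37 = 1*28 + 9, 28 = 3*9 + 1, 9 = 9*1).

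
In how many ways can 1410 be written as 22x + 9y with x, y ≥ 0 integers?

7

gcd(22, 9):
  22 = 2×9 + 4
  9 = 2×4 + 1
  4 = 4×1
so gcd(22, 9) = 1.
Back-substitute for Bézout coefficients:
  1 = 9 - 2×4
  ... = 22×(-2) + 9×(5)
Scale by 1410: one solution is (-2820, 7050). Reduce x mod 9: (6, 142).
General: x = 6 + 9t, y = 142 - 22t.
x ≥ 0 ⇒ t ≥ 0; y ≥ 0 ⇒ t ≤ 6. So t ∈ [0, 6]: 7 solutions.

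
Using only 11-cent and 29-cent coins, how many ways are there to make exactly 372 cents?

Need nonnegative integers with 11j + 29k = 372.
gcd(11, 29) = 1, and 11·(8) + 29·(-3) = 1.
So (j₀, k₀) = (2976, -1116); general j = 2976 + 29t, k = -1116 - 11t.
j ≥ 0 ⇒ t ≥ -102; k ≥ 0 ⇒ t ≤ -102. That's 1 value of t.

1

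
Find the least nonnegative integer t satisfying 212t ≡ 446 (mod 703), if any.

22

gcd(703, 212) = 1.
1 divides 446, so solutions exist.
By Bézout, 212·(-63) + 703·(19) = 1.
So 212·(-63) ≡ 1 (mod 703); multiply by 446: t ≡ -28098 (mod 703).
Smallest nonnegative: t = -28098 mod 703 = 22.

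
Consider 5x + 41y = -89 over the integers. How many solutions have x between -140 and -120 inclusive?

gcd(41, 5) = 1  (41 = 8×5 + 1, 5 = 5×1).
Back-substituting, 5×(-8) + 41×(1) = 1.
Scale by -89: particular solution (712, -89); reduce x mod 41: (15, -4).
General solution: x = 15 + 41t, y = -4 - 5t for integer t.
-140 ≤ 15 + 41t ≤ -120 gives t ∈ [-3, -4], which is 0 values.

0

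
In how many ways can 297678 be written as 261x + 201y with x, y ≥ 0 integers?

17

gcd(261, 201) = 3.
By Bézout, 261·(-10) + 201·(13) = 3.
One solution: (10, 1468).
General: x = 10 + 67t, y = 1468 - 87t.
x ≥ 0 ⇒ t ≥ 0; y ≥ 0 ⇒ t ≤ 16. So t ∈ [0, 16]: 17 solutions.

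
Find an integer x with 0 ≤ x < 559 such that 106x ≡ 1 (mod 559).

gcd(559, 106) = 1  (559 = 5*106 + 29, 106 = 3*29 + 19, 29 = 1*19 + 10, 19 = 1*10 + 9, 10 = 1*9 + 1, 9 = 9*1).
Back-substituting, 106*(-58) + 559*(11) = 1.
So 106*-58 ≡ 1 (mod 559), and -58 mod 559 = 501.

501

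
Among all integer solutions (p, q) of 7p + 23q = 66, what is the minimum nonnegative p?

gcd(23, 7) = 1  (23 = 3·7 + 2, 7 = 3·2 + 1, 2 = 2·1).
1 divides 66, so solutions exist.
Back-substituting, 7·(10) + 23·(-3) = 1.
Scale by 66/1 = 66: (p₀, q₀) = (660, -198).
General solution: p = 660 + 23t, q = -198 - 7t for integer t.
p ≥ 0: smallest is 660 mod 23 = 16 (at t = -28), with q = -2.

16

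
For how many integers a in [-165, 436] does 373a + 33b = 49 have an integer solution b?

18

gcd(373, 33) = 1  (373 = 11×33 + 10, 33 = 3×10 + 3, 10 = 3×3 + 1, 3 = 3×1).
Back-substituting, 373×(10) + 33×(-113) = 1.
Scale by 49: particular solution (490, -5537); reduce a mod 33: (28, -315).
General solution: a = 28 + 33t, b = -315 - 373t for integer t.
-165 ≤ 28 + 33t ≤ 436 gives t ∈ [-5, 12], which is 18 values.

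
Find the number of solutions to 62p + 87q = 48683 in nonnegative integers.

9

gcd(87, 62) = 1  (87 = 1*62 + 25, 62 = 2*25 + 12, 25 = 2*12 + 1, 12 = 12*1).
Back-substituting, 62*(-7) + 87*(5) = 1.
Scale by 48683: one solution is (-340781, 243415). Reduce p mod 87: (85, 499).
General: p = 85 + 87t, q = 499 - 62t.
p ≥ 0 ⇒ t ≥ 0; q ≥ 0 ⇒ t ≤ 8. So t ∈ [0, 8]: 9 solutions.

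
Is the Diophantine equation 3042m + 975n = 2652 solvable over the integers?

gcd(3042, 975) = 39  (3042 = 3*975 + 117, 975 = 8*117 + 39, 117 = 3*39).
39 divides 2652, so integer solutions exist.

yes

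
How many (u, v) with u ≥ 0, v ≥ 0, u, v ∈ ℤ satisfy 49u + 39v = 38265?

gcd(49, 39):
  49 = 1·39 + 10
  39 = 3·10 + 9
  10 = 1·9 + 1
  9 = 9·1
so gcd(49, 39) = 1.
Back-substitute for Bézout coefficients:
  1 = 10 - 1·9
  ... = 49·(4) + 39·(-5)
Scale by 38265: one solution is (153060, -191325). Reduce u mod 39: (24, 951).
General: u = 24 + 39t, v = 951 - 49t.
u ≥ 0 ⇒ t ≥ 0; v ≥ 0 ⇒ t ≤ 19. So t ∈ [0, 19]: 20 solutions.

20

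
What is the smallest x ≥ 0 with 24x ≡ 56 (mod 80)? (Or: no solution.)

gcd(80, 24) = 8  (80 = 3*24 + 8, 24 = 3*8).
8 divides 56, so solutions exist.
Back-substituting, 24*(-3) + 80*(1) = 8.
So 24*(-3) ≡ 8 (mod 80); multiply by 7: x ≡ -21 (mod 10).
Smallest nonnegative: x = -21 mod 10 = 9.

9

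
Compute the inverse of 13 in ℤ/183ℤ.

gcd(183, 13) = 1  (183 = 14×13 + 1, 13 = 13×1).
Back-substituting, 13×(-14) + 183×(1) = 1.
So 13×-14 ≡ 1 (mod 183), and -14 mod 183 = 169.

169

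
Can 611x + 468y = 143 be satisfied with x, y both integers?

yes

gcd(611, 468) = 13.
13 divides 143, so integer solutions exist.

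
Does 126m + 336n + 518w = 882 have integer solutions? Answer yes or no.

gcd(336, 126) = 42  (336 = 2×126 + 84, 126 = 1×84 + 42, 84 = 2×42).
gcd(42, 518) = 14.
14 divides 882, so integer solutions exist.

yes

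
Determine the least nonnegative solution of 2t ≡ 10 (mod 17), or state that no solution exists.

gcd(17, 2):
  17 = 8*2 + 1
  2 = 2*1
so gcd(17, 2) = 1.
1 divides 10, so solutions exist.
Back-substitute for Bézout coefficients:
  1 = 17 - 8*2
  ... = 2*(-8) + 17*(1)
So 2*(-8) ≡ 1 (mod 17); multiply by 10: t ≡ -80 (mod 17).
Smallest nonnegative: t = -80 mod 17 = 5.

5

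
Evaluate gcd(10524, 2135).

gcd(10524, 2135):
  10524 = 4×2135 + 1984
  2135 = 1×1984 + 151
  1984 = 13×151 + 21
  151 = 7×21 + 4
  21 = 5×4 + 1
  4 = 4×1
so gcd(10524, 2135) = 1.

1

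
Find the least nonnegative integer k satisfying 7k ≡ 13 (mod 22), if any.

5

gcd(22, 7) = 1.
1 divides 13, so solutions exist.
By Bézout, 7×(-3) + 22×(1) = 1.
So 7×(-3) ≡ 1 (mod 22); multiply by 13: k ≡ -39 (mod 22).
Smallest nonnegative: k = -39 mod 22 = 5.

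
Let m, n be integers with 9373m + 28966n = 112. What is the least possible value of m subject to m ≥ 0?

gcd(28966, 9373):
  28966 = 3·9373 + 847
  9373 = 11·847 + 56
  847 = 15·56 + 7
  56 = 8·7
so gcd(28966, 9373) = 7.
7 divides 112, so solutions exist.
Back-substitute for Bézout coefficients:
  7 = 847 - 15·56
  ... = 9373·(-513) + 28966·(166)
Scale by 112/7 = 16: (m₀, n₀) = (-8208, 2656).
General solution: m = -8208 + 4138t, n = 2656 - 1339t for integer t.
m ≥ 0: smallest is -8208 mod 4138 = 68 (at t = 2), with n = -22.

68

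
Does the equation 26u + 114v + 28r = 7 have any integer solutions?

no

gcd(114, 26):
  114 = 4×26 + 10
  26 = 2×10 + 6
  10 = 1×6 + 4
  6 = 1×4 + 2
  4 = 2×2
so gcd(114, 26) = 2.
gcd(2, 28) = 2.
2 does not divide 7 (remainder 1), so no integer solutions.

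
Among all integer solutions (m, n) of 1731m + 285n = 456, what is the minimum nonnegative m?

76

gcd(1731, 285) = 3.
3 divides 456, so solutions exist.
By Bézout, 1731×(-27) + 285×(164) = 3.
Scale by 456/3 = 152: (m₀, n₀) = (-4104, 24928).
General solution: m = -4104 + 95t, n = 24928 - 577t for integer t.
m ≥ 0: smallest is -4104 mod 95 = 76 (at t = 44), with n = -460.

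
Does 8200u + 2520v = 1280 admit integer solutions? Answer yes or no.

yes

gcd(8200, 2520) = 40  (8200 = 3*2520 + 640, 2520 = 3*640 + 600, 640 = 1*600 + 40, 600 = 15*40).
40 divides 1280, so integer solutions exist.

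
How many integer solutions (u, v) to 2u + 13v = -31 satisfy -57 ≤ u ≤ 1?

4

gcd(13, 2):
  13 = 6*2 + 1
  2 = 2*1
so gcd(13, 2) = 1.
Back-substitute for Bézout coefficients:
  1 = 13 - 6*2
  ... = 2*(-6) + 13*(1)
Scale by -31: particular solution (186, -31); reduce u mod 13: (4, -3).
General solution: u = 4 + 13t, v = -3 - 2t for integer t.
-57 ≤ 4 + 13t ≤ 1 gives t ∈ [-4, -1], which is 4 values.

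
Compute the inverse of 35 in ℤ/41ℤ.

34

gcd(41, 35) = 1.
By Bézout, 35×(-7) + 41×(6) = 1.
So 35×-7 ≡ 1 (mod 41), and -7 mod 41 = 34.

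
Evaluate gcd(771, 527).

1

gcd(771, 527):
  771 = 1·527 + 244
  527 = 2·244 + 39
  244 = 6·39 + 10
  39 = 3·10 + 9
  10 = 1·9 + 1
  9 = 9·1
so gcd(771, 527) = 1.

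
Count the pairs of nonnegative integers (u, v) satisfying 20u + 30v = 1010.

17

gcd(30, 20) = 10.
By Bézout, 20*(-1) + 30*(1) = 10.
One solution: (1, 33).
General: u = 1 + 3t, v = 33 - 2t.
u ≥ 0 ⇒ t ≥ 0; v ≥ 0 ⇒ t ≤ 16. So t ∈ [0, 16]: 17 solutions.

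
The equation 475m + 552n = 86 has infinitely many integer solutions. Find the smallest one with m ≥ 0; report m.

386

gcd(552, 475):
  552 = 1*475 + 77
  475 = 6*77 + 13
  77 = 5*13 + 12
  13 = 1*12 + 1
  12 = 12*1
so gcd(552, 475) = 1.
1 divides 86, so solutions exist.
Back-substitute for Bézout coefficients:
  1 = 13 - 1*12
  ... = 475*(43) + 552*(-37)
Scale by 86/1 = 86: (m₀, n₀) = (3698, -3182).
General solution: m = 3698 + 552t, n = -3182 - 475t for integer t.
m ≥ 0: smallest is 3698 mod 552 = 386 (at t = -6), with n = -332.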